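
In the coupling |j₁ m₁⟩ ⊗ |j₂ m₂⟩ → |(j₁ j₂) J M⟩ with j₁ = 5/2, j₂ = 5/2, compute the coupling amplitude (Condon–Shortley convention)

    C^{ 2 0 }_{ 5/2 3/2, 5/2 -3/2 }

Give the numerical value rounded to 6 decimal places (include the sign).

+√(1/84) = +0.109109

triangle: 3!*2!*2!/8! = 24/40320
(j±m)!: 4!*1!*1!*4!*2!*2! = 2304
prefactor² = (2J+1)*Δ*N² = 48/7
  k=0: +1/(0!*3!*1!*1!*1!*1!) = 1/6
  k=1: −1/(1!*2!*0!*0!*2!*2!) = -1/8
Σ = 1/24  ⇒  CG² = 48/7*1/24² = 1/84
CG = +√(1/84) = +0.109109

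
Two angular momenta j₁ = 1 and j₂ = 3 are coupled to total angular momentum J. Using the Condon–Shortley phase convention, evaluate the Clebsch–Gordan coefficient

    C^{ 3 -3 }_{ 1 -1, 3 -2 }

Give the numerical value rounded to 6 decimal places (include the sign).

-0.500000  (= −√(1/4))

j₁+j₂−J=1  J+j₁−j₂=1  J−j₁+j₂=5  j₁+j₂+J+1=8
(j₁±m₁, j₂±m₂, J±M) = (0,2,1,5,0,6)
P² = 3600
sum k=1..1:
  [1] −1/120 = -1/120
S = -1/120
C² = P²·S² = 1/4 ; C = -0.500000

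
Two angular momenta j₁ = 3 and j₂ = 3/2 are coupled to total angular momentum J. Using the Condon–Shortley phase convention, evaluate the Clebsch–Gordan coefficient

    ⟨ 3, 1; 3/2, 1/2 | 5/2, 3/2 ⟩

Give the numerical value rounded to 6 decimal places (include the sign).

-0.591608

√[6·2!4!1!/8! · 4!2!2!1!4!1!] = √(576/35)
  +(−1)^1/∏(1,1,1,1,3,0)! = -1/6  (running -1/6)
  +(−1)^2/∏(2,0,0,0,4,1)! = 1/48  (running -7/48)
⟨..|..⟩ = √(576/35)·(-7/48) = -0.591608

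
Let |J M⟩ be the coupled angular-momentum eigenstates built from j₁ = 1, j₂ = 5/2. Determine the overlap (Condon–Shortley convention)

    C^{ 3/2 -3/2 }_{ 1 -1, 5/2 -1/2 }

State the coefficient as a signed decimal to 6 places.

j₁+j₂−J=2  J+j₁−j₂=0  J−j₁+j₂=3  j₁+j₂+J+1=6
(j₁±m₁, j₂±m₂, J±M) = (0,2,2,3,0,3)
P² = 48/5
sum k=2..2:
  [2] +1/12 = 1/12
S = 1/12
C² = P²·S² = 1/15 ; C = +0.258199

+0.258199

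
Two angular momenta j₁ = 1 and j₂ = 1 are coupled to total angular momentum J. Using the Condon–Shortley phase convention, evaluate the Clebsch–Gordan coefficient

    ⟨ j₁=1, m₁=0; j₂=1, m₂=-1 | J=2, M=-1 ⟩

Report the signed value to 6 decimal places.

triangle: 0!·2!·2!/5! = 4/120
(j±m)!: 1!·1!·0!·2!·1!·3! = 12
prefactor² = (2J+1)·Δ·N² = 2
  k=0: +1/(0!·0!·1!·0!·1!·2!) = 1/2
Σ = 1/2  ⇒  CG² = 2·1/2² = 1/2
CG = +√(1/2) = +0.707107

+√(1/2) ≈ +0.707107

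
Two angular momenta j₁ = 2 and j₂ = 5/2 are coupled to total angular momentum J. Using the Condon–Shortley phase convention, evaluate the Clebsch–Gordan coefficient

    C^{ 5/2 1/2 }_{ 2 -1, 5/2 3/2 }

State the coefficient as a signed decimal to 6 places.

+√(6/35) ≈ +0.414039

√[6·2!2!3!/8! · 1!3!4!1!3!2!] = √(216/35)
  +(−1)^1/∏(1,1,2,3,0,0)! = -1/12  (running -1/12)
  +(−1)^2/∏(2,0,1,2,1,1)! = 1/4  (running 1/6)
⟨..|..⟩ = √(216/35)·(1/6) = +0.414039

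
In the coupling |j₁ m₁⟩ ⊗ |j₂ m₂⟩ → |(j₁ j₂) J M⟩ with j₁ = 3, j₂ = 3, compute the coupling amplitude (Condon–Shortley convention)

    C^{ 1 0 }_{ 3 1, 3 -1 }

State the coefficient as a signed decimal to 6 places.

+√(1/28) ≈ +0.188982

triangle: 5!*1!*1!/8! = 120/40320
(j±m)!: 4!*2!*2!*4!*1!*1! = 2304
prefactor² = (2J+1)*Δ*N² = 144/7
  k=1: −1/(1!*4!*1!*1!*0!*0!) = -1/24
  k=2: +1/(2!*3!*0!*0!*1!*1!) = 1/12
Σ = 1/24  ⇒  CG² = 144/7*1/24² = 1/28
CG = +√(1/28) = +0.188982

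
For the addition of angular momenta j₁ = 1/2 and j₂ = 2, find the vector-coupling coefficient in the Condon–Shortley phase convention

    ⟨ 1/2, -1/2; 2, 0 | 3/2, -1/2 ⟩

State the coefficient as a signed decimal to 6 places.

√[4·1!0!3!/5! · 0!1!2!2!1!2!] = √(8/5)
  +(−1)^1/∏(1,0,0,1,0,2)! = -1/2  (running -1/2)
⟨..|..⟩ = √(8/5)·(-1/2) = -0.632456

−√(2/5) = -0.632456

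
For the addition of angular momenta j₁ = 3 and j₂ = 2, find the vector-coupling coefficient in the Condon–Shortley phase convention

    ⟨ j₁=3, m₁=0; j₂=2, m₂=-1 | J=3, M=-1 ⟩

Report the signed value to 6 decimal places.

-0.182574

triangle: 2!·4!·2!/9! = 96/362880
(j±m)!: 3!·3!·1!·3!·2!·4! = 10368
prefactor² = (2J+1)·Δ·N² = 96/5
  k=0: +1/(0!·2!·3!·1!·1!·1!) = 1/12
  k=1: −1/(1!·1!·2!·0!·2!·2!) = -1/8
Σ = -1/24  ⇒  CG² = 96/5·(-1/24)² = 1/30
CG = −√(1/30) = -0.182574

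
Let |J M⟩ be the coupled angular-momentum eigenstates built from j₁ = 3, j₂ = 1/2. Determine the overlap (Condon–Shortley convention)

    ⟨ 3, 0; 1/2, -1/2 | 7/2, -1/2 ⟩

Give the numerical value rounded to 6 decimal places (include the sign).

triangle: 0!·6!·1!/8! = 720/40320
(j±m)!: 3!·3!·0!·1!·3!·4! = 5184
prefactor² = (2J+1)·Δ·N² = 5184/7
  k=0: +1/(0!·0!·3!·0!·3!·1!) = 1/36
Σ = 1/36  ⇒  CG² = 5184/7·1/36² = 4/7
CG = +√(4/7) = +0.755929

+0.755929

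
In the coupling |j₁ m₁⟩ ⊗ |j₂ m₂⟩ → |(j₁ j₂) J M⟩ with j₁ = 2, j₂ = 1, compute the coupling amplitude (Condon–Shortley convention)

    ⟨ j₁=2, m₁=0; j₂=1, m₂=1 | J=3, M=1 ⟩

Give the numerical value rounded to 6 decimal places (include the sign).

√[7·0!4!2!/7! · 2!2!2!0!4!2!] = √(128/5)
  +(−1)^0/∏(0,0,2,2,2,0)! = 1/8  (running 1/8)
⟨..|..⟩ = √(128/5)·(1/8) = +0.632456

+√(2/5) ≈ +0.632456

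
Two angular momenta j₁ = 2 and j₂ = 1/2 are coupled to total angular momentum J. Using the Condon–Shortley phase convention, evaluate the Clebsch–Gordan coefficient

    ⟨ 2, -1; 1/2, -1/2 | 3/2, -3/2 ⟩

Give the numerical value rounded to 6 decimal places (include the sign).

j₁+j₂−J=1  J+j₁−j₂=3  J−j₁+j₂=0  j₁+j₂+J+1=5
(j₁±m₁, j₂±m₂, J±M) = (1,3,0,1,0,3)
P² = 36/5
sum k=0..0:
  [0] +1/6 = 1/6
S = 1/6
C² = P²·S² = 1/5 ; C = +0.447214

+√(1/5) = +0.447214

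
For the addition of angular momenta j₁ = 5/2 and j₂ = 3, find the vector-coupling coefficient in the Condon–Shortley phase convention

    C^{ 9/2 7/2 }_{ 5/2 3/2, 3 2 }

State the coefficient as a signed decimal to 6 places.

j₁+j₂−J=1  J+j₁−j₂=4  J−j₁+j₂=5  j₁+j₂+J+1=11
(j₁±m₁, j₂±m₂, J±M) = (4,1,5,1,8,1)
P² = 921600/11
sum k=0..1:
  [0] +1/720 = 1/720
  [1] −1/576 = -1/576
S = -1/2880
C² = P²·S² = 1/99 ; C = -0.100504

−√(1/99) = -0.100504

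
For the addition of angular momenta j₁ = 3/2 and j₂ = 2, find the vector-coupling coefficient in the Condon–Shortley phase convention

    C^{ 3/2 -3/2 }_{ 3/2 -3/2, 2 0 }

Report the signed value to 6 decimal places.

+0.447214

√[4·2!1!2!/6! · 0!3!2!2!0!3!] = √(16/5)
  +(−1)^2/∏(2,0,1,0,0,2)! = 1/4  (running 1/4)
⟨..|..⟩ = √(16/5)·(1/4) = +0.447214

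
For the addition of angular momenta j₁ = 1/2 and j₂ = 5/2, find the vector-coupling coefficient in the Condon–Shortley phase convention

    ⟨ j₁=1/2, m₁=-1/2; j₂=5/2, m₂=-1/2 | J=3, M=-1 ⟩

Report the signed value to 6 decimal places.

√[7·0!1!5!/7! · 0!1!2!3!2!4!] = √(96)
  +(−1)^0/∏(0,0,1,2,0,3)! = 1/12  (running 1/12)
⟨..|..⟩ = √(96)·(1/12) = +0.816497

+0.816497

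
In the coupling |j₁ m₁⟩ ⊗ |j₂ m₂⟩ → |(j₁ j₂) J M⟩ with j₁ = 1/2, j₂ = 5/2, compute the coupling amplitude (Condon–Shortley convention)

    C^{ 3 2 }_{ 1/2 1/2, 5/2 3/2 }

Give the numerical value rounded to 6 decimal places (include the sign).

+√(5/6) = +0.912871

triangle: 0!×1!×5!/7! = 120/5040
(j±m)!: 1!×0!×4!×1!×5!×1! = 2880
prefactor² = (2J+1)×Δ×N² = 480
  k=0: +1/(0!×0!×0!×4!×1!×1!) = 1/24
Σ = 1/24  ⇒  CG² = 480×1/24² = 5/6
CG = +√(5/6) = +0.912871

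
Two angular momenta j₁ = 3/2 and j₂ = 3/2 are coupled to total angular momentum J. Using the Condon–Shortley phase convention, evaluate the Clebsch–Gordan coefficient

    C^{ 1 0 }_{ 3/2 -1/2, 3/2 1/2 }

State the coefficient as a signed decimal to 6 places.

√[3·2!1!1!/5! · 1!2!2!1!1!1!] = √(1/5)
  +(−1)^1/∏(1,1,1,1,0,0)! = -1  (running -1)
  +(−1)^2/∏(2,0,0,0,1,1)! = 1/2  (running -1/2)
⟨..|..⟩ = √(1/5)·(-1/2) = -0.223607

−√(1/20) = -0.223607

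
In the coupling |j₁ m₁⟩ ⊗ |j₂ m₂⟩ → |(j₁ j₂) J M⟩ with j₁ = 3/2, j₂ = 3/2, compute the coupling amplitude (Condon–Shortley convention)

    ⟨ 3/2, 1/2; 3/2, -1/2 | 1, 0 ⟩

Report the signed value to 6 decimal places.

√[3·2!1!1!/5! · 2!1!1!2!1!1!] = √(1/5)
  +(−1)^0/∏(0,2,1,1,0,0)! = 1/2  (running 1/2)
  +(−1)^1/∏(1,1,0,0,1,1)! = -1  (running -1/2)
⟨..|..⟩ = √(1/5)·(-1/2) = -0.223607

-0.223607  (= −√(1/20))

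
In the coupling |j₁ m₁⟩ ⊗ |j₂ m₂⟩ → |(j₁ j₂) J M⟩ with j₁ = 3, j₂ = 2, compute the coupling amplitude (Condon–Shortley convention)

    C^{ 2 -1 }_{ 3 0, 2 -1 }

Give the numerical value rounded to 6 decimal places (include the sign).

triangle: 3!×3!×1!/8! = 36/40320
(j±m)!: 3!×3!×1!×3!×1!×3! = 1296
prefactor² = (2J+1)×Δ×N² = 81/14
  k=0: +1/(0!×3!×3!×1!×0!×0!) = 1/36
  k=1: −1/(1!×2!×2!×0!×1!×1!) = -1/4
Σ = -2/9  ⇒  CG² = 81/14×(-2/9)² = 2/7
CG = −√(2/7) = -0.534522

-0.534522  (= −√(2/7))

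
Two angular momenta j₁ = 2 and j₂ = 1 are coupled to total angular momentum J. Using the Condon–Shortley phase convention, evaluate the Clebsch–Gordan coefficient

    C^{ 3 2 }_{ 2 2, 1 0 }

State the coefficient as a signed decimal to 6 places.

+√(1/3) = +0.577350

√[7·0!4!2!/7! · 4!0!1!1!5!1!] = √(192)
  +(−1)^0/∏(0,0,0,1,4,1)! = 1/24  (running 1/24)
⟨..|..⟩ = √(192)·(1/24) = +0.577350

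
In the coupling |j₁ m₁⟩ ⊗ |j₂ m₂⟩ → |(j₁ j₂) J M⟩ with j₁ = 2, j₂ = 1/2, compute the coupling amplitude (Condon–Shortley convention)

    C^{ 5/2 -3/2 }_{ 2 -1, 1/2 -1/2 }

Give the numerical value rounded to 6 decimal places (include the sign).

+√(4/5) = +0.894427

j₁+j₂−J=0  J+j₁−j₂=4  J−j₁+j₂=1  j₁+j₂+J+1=6
(j₁±m₁, j₂±m₂, J±M) = (1,3,0,1,1,4)
P² = 144/5
sum k=0..0:
  [0] +1/6 = 1/6
S = 1/6
C² = P²·S² = 4/5 ; C = +0.894427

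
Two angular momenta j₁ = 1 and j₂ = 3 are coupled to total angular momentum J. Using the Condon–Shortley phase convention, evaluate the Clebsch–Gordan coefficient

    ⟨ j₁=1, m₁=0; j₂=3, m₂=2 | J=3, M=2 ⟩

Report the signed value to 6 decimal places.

triangle: 1!·1!·5!/8! = 120/40320
(j±m)!: 1!·1!·5!·1!·5!·1! = 14400
prefactor² = (2J+1)·Δ·N² = 300
  k=0: +1/(0!·1!·1!·5!·0!·0!) = 1/120
  k=1: −1/(1!·0!·0!·4!·1!·1!) = -1/24
Σ = -1/30  ⇒  CG² = 300·(-1/30)² = 1/3
CG = −√(1/3) = -0.577350

-0.577350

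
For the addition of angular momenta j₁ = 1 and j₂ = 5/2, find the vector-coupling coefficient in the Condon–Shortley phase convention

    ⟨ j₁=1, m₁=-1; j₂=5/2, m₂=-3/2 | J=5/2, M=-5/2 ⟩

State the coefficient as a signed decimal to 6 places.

-0.534522

triangle: 1!×1!×4!/7! = 24/5040
(j±m)!: 0!×2!×1!×4!×0!×5! = 5760
prefactor² = (2J+1)×Δ×N² = 1152/7
  k=1: −1/(1!×0!×1!×0!×0!×4!) = -1/24
Σ = -1/24  ⇒  CG² = 1152/7×(-1/24)² = 2/7
CG = −√(2/7) = -0.534522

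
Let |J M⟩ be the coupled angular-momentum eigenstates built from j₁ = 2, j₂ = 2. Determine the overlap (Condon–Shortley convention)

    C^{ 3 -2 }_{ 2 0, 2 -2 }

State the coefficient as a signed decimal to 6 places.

j₁+j₂−J=1  J+j₁−j₂=3  J−j₁+j₂=3  j₁+j₂+J+1=8
(j₁±m₁, j₂±m₂, J±M) = (2,2,0,4,1,5)
P² = 72
sum k=0..0:
  [0] +1/12 = 1/12
S = 1/12
C² = P²·S² = 1/2 ; C = +0.707107

+√(1/2) = +0.707107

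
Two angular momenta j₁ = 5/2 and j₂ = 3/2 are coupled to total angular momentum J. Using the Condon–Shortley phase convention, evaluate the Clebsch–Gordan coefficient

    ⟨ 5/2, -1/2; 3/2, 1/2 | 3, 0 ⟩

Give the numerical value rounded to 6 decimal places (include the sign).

-0.447214

triangle: 1!·4!·2!/8! = 48/40320
(j±m)!: 2!·3!·2!·1!·3!·3! = 864
prefactor² = (2J+1)·Δ·N² = 36/5
  k=0: +1/(0!·1!·3!·2!·1!·0!) = 1/12
  k=1: −1/(1!·0!·2!·1!·2!·1!) = -1/4
Σ = -1/6  ⇒  CG² = 36/5·(-1/6)² = 1/5
CG = −√(1/5) = -0.447214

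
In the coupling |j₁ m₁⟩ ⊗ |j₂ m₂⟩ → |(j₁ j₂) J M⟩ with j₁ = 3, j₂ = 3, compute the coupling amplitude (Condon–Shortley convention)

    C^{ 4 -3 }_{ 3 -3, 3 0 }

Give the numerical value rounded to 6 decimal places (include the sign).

triangle: 2!*4!*4!/11! = 1152/39916800
(j±m)!: 0!*6!*3!*3!*1!*7! = 130636800
prefactor² = (2J+1)*Δ*N² = 373248/11
  k=2: +1/(2!*0!*4!*1!*0!*3!) = 1/288
Σ = 1/288  ⇒  CG² = 373248/11*1/288² = 9/22
CG = +√(9/22) = +0.639602

+0.639602  (= +√(9/22))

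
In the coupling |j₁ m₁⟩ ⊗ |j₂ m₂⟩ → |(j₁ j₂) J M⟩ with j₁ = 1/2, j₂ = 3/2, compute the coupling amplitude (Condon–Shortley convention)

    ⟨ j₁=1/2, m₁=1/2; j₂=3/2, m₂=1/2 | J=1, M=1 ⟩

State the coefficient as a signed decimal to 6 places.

√[3·1!0!2!/4! · 1!0!2!1!2!0!] = √(1)
  +(−1)^0/∏(0,1,0,2,0,0)! = 1/2  (running 1/2)
⟨..|..⟩ = √(1)·(1/2) = +0.500000

+√(1/4) = +0.500000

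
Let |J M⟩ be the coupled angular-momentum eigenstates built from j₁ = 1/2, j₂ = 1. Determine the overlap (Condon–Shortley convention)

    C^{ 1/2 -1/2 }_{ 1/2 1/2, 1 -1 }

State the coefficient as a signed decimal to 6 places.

+√(2/3) = +0.816497

j₁+j₂−J=1  J+j₁−j₂=0  J−j₁+j₂=1  j₁+j₂+J+1=3
(j₁±m₁, j₂±m₂, J±M) = (1,0,0,2,0,1)
P² = 2/3
sum k=0..0:
  [0] +1/1 = 1
S = 1
C² = P²·S² = 2/3 ; C = +0.816497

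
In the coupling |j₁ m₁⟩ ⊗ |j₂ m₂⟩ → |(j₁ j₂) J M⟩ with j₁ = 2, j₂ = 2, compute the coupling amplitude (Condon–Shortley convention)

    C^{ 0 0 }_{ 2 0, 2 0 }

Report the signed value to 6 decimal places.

triangle: 4!*0!*0!/5! = 24/120
(j±m)!: 2!*2!*2!*2!*0!*0! = 16
prefactor² = (2J+1)*Δ*N² = 16/5
  k=2: +1/(2!*2!*0!*0!*0!*0!) = 1/4
Σ = 1/4  ⇒  CG² = 16/5*1/4² = 1/5
CG = +√(1/5) = +0.447214

+√(1/5) ≈ +0.447214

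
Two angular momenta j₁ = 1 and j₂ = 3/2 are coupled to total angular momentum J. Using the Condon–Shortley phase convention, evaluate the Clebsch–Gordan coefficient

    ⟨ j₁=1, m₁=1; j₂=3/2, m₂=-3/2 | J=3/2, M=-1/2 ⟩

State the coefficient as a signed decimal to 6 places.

+0.632456

√[4·1!1!2!/5! · 2!0!0!3!1!2!] = √(8/5)
  +(−1)^0/∏(0,1,0,0,1,2)! = 1/2  (running 1/2)
⟨..|..⟩ = √(8/5)·(1/2) = +0.632456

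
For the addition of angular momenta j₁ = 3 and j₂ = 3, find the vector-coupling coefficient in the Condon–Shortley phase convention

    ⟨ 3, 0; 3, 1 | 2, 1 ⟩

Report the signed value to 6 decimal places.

+√(1/42) ≈ +0.154303

triangle: 4!·2!·2!/9! = 96/362880
(j±m)!: 3!·3!·4!·2!·3!·1! = 10368
prefactor² = (2J+1)·Δ·N² = 96/7
  k=2: +1/(2!·2!·1!·2!·1!·0!) = 1/8
  k=3: −1/(3!·1!·0!·1!·2!·1!) = -1/12
Σ = 1/24  ⇒  CG² = 96/7·1/24² = 1/42
CG = +√(1/42) = +0.154303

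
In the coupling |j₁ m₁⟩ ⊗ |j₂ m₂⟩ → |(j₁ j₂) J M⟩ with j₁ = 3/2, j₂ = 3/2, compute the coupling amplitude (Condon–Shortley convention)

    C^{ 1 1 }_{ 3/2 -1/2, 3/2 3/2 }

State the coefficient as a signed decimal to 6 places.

+0.547723

j₁+j₂−J=2  J+j₁−j₂=1  J−j₁+j₂=1  j₁+j₂+J+1=5
(j₁±m₁, j₂±m₂, J±M) = (1,2,3,0,2,0)
P² = 6/5
sum k=2..2:
  [2] +1/2 = 1/2
S = 1/2
C² = P²·S² = 3/10 ; C = +0.547723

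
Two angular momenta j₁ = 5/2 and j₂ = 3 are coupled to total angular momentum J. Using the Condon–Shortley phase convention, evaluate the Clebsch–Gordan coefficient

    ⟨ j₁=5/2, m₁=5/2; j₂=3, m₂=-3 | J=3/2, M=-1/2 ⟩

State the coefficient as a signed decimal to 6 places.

j₁+j₂−J=4  J+j₁−j₂=1  J−j₁+j₂=2  j₁+j₂+J+1=8
(j₁±m₁, j₂±m₂, J±M) = (5,0,0,6,1,2)
P² = 5760/7
sum k=0..0:
  [0] +1/48 = 1/48
S = 1/48
C² = P²·S² = 5/14 ; C = +0.597614

+0.597614  (= +√(5/14))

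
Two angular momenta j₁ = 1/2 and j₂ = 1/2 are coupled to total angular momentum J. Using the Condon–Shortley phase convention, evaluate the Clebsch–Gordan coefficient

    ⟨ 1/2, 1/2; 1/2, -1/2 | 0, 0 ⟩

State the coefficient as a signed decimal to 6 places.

+√(1/2) ≈ +0.707107

√[1·1!0!0!/2! · 1!0!0!1!0!0!] = √(1/2)
  +(−1)^0/∏(0,1,0,0,0,0)! = 1  (running 1)
⟨..|..⟩ = √(1/2)·(1) = +0.707107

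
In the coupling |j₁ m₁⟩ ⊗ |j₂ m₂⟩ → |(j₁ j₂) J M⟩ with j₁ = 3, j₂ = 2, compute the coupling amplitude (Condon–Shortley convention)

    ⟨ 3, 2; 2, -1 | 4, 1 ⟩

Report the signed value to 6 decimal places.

+0.591608  (= +√(7/20))

j₁+j₂−J=1  J+j₁−j₂=5  J−j₁+j₂=3  j₁+j₂+J+1=10
(j₁±m₁, j₂±m₂, J±M) = (5,1,1,3,5,3)
P² = 6480/7
sum k=0..1:
  [0] +1/48 = 1/48
  [1] −1/720 = -1/720
S = 7/360
C² = P²·S² = 7/20 ; C = +0.591608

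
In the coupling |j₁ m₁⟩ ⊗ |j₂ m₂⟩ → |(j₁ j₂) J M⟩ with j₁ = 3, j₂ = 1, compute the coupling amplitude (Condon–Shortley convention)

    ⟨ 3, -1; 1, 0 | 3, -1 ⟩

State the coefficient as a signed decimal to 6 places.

j₁+j₂−J=1  J+j₁−j₂=5  J−j₁+j₂=1  j₁+j₂+J+1=8
(j₁±m₁, j₂±m₂, J±M) = (2,4,1,1,2,4)
P² = 48
sum k=0..1:
  [0] +1/24 = 1/24
  [1] −1/12 = -1/12
S = -1/24
C² = P²·S² = 1/12 ; C = -0.288675

−√(1/12) = -0.288675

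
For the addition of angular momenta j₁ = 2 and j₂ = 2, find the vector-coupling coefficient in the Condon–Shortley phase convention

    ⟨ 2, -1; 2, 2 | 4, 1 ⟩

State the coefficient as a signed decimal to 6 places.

j₁+j₂−J=0  J+j₁−j₂=4  J−j₁+j₂=4  j₁+j₂+J+1=9
(j₁±m₁, j₂±m₂, J±M) = (1,3,4,0,5,3)
P² = 10368/7
sum k=0..0:
  [0] +1/144 = 1/144
S = 1/144
C² = P²·S² = 1/14 ; C = +0.267261

+√(1/14) ≈ +0.267261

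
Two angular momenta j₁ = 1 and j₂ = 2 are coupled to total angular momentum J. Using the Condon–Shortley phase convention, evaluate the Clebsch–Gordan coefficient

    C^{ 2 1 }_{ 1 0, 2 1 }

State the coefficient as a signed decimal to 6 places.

√[5·1!1!3!/6! · 1!1!3!1!3!1!] = √(3/2)
  +(−1)^0/∏(0,1,1,3,0,0)! = 1/6  (running 1/6)
  +(−1)^1/∏(1,0,0,2,1,1)! = -1/2  (running -1/3)
⟨..|..⟩ = √(3/2)·(-1/3) = -0.408248

−√(1/6) = -0.408248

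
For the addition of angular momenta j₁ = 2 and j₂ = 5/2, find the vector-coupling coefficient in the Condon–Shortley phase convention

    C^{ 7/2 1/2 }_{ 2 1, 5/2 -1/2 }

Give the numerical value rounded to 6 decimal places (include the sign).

triangle: 1!·3!·4!/9! = 144/362880
(j±m)!: 3!·1!·2!·3!·4!·3! = 10368
prefactor² = (2J+1)·Δ·N² = 1152/35
  k=0: +1/(0!·1!·1!·2!·2!·2!) = 1/8
  k=1: −1/(1!·0!·0!·1!·3!·3!) = -1/36
Σ = 7/72  ⇒  CG² = 1152/35·7/72² = 14/45
CG = +√(14/45) = +0.557773

+√(14/45) ≈ +0.557773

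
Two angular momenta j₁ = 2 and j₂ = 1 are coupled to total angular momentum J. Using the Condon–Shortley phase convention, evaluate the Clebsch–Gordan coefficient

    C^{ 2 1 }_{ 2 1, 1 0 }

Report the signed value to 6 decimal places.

+√(1/6) = +0.408248

√[5·1!3!1!/6! · 3!1!1!1!3!1!] = √(3/2)
  +(−1)^0/∏(0,1,1,1,2,0)! = 1/2  (running 1/2)
  +(−1)^1/∏(1,0,0,0,3,1)! = -1/6  (running 1/3)
⟨..|..⟩ = √(3/2)·(1/3) = +0.408248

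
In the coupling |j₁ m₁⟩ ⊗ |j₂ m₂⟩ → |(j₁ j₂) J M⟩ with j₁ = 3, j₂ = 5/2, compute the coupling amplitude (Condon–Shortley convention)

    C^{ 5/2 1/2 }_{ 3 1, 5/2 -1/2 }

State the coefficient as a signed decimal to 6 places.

−√(8/35) = -0.478091

j₁+j₂−J=3  J+j₁−j₂=3  J−j₁+j₂=2  j₁+j₂+J+1=9
(j₁±m₁, j₂±m₂, J±M) = (4,2,2,3,3,2)
P² = 288/35
sum k=0..2:
  [0] +1/24 = 1/24
  [1] −1/4 = -1/4
  [2] +1/24 = 1/24
S = -1/6
C² = P²·S² = 8/35 ; C = -0.478091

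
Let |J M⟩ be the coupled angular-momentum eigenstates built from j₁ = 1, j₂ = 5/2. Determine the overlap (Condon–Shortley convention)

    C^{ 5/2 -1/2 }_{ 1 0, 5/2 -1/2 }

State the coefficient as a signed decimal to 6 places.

+0.169031  (= +√(1/35))

j₁+j₂−J=1  J+j₁−j₂=1  J−j₁+j₂=4  j₁+j₂+J+1=7
(j₁±m₁, j₂±m₂, J±M) = (1,1,2,3,2,3)
P² = 144/35
sum k=0..1:
  [0] +1/4 = 1/4
  [1] −1/6 = -1/6
S = 1/12
C² = P²·S² = 1/35 ; C = +0.169031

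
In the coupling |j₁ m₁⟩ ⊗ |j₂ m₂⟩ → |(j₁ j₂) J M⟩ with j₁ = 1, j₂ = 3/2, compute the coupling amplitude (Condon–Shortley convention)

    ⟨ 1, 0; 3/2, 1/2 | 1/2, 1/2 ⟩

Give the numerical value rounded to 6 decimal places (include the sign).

−√(1/3) ≈ -0.577350

triangle: 2!*0!*1!/4! = 2/24
(j±m)!: 1!*1!*2!*1!*1!*0! = 2
prefactor² = (2J+1)*Δ*N² = 1/3
  k=1: −1/(1!*1!*0!*1!*0!*0!) = -1
Σ = -1  ⇒  CG² = 1/3*(-1)² = 1/3
CG = −√(1/3) = -0.577350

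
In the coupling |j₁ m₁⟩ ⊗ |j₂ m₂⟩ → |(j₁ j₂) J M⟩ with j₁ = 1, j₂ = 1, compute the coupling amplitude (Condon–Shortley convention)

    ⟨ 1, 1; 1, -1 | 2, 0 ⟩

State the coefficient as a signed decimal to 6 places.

+0.408248

√[5·0!2!2!/5! · 2!0!0!2!2!2!] = √(8/3)
  +(−1)^0/∏(0,0,0,0,2,2)! = 1/4  (running 1/4)
⟨..|..⟩ = √(8/3)·(1/4) = +0.408248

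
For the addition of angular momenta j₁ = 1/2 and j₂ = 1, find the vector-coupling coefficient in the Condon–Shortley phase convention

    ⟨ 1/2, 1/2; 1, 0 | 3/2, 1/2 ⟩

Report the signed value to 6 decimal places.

triangle: 0!·1!·2!/4! = 2/24
(j±m)!: 1!·0!·1!·1!·2!·1! = 2
prefactor² = (2J+1)·Δ·N² = 2/3
  k=0: +1/(0!·0!·0!·1!·1!·1!) = 1
Σ = 1  ⇒  CG² = 2/3·1² = 2/3
CG = +√(2/3) = +0.816497

+√(2/3) ≈ +0.816497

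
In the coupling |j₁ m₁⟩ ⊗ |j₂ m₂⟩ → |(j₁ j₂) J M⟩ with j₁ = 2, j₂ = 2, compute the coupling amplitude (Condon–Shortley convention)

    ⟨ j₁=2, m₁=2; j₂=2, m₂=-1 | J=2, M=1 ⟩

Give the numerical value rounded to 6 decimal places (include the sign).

+√(3/7) ≈ +0.654654

triangle: 2!·2!·2!/7! = 8/5040
(j±m)!: 4!·0!·1!·3!·3!·1! = 864
prefactor² = (2J+1)·Δ·N² = 48/7
  k=0: +1/(0!·2!·0!·1!·2!·1!) = 1/4
Σ = 1/4  ⇒  CG² = 48/7·1/4² = 3/7
CG = +√(3/7) = +0.654654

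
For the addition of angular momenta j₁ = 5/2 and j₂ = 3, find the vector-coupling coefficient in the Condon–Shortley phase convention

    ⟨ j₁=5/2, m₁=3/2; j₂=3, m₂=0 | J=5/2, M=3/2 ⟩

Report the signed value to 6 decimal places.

−√(7/30) ≈ -0.483046

triangle: 3!·2!·3!/9! = 72/362880
(j±m)!: 4!·1!·3!·3!·4!·1! = 20736
prefactor² = (2J+1)·Δ·N² = 864/35
  k=0: +1/(0!·3!·1!·3!·1!·0!) = 1/36
  k=1: −1/(1!·2!·0!·2!·2!·1!) = -1/8
Σ = -7/72  ⇒  CG² = 864/35·(-7/72)² = 7/30
CG = −√(7/30) = -0.483046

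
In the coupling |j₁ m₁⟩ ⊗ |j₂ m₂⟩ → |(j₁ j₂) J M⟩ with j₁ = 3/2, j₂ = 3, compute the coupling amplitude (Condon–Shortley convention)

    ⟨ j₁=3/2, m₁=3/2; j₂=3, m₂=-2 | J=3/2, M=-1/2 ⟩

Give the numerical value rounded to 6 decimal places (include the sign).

j₁+j₂−J=3  J+j₁−j₂=0  J−j₁+j₂=3  j₁+j₂+J+1=7
(j₁±m₁, j₂±m₂, J±M) = (3,0,1,5,1,2)
P² = 288/7
sum k=0..0:
  [0] +1/12 = 1/12
S = 1/12
C² = P²·S² = 2/7 ; C = +0.534522

+√(2/7) = +0.534522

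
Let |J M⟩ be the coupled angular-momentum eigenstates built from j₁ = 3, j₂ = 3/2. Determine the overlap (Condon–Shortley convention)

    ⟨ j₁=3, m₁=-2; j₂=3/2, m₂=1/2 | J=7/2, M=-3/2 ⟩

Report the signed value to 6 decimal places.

-0.654654

triangle: 1!*5!*2!/9! = 240/362880
(j±m)!: 1!*5!*2!*1!*2!*5! = 57600
prefactor² = (2J+1)*Δ*N² = 6400/21
  k=0: +1/(0!*1!*5!*2!*0!*0!) = 1/240
  k=1: −1/(1!*0!*4!*1!*1!*1!) = -1/24
Σ = -3/80  ⇒  CG² = 6400/21*(-3/80)² = 3/7
CG = −√(3/7) = -0.654654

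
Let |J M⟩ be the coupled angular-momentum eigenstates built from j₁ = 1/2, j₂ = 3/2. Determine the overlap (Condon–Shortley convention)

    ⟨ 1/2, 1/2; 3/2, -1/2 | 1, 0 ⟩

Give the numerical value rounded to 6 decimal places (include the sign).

+√(1/2) = +0.707107

triangle: 1!*0!*2!/4! = 2/24
(j±m)!: 1!*0!*1!*2!*1!*1! = 2
prefactor² = (2J+1)*Δ*N² = 1/2
  k=0: +1/(0!*1!*0!*1!*0!*1!) = 1
Σ = 1  ⇒  CG² = 1/2*1² = 1/2
CG = +√(1/2) = +0.707107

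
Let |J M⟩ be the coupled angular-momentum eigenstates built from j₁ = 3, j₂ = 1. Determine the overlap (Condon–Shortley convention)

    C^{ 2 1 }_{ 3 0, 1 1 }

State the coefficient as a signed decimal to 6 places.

triangle: 2!×4!×0!/7! = 48/5040
(j±m)!: 3!×3!×2!×0!×3!×1! = 432
prefactor² = (2J+1)×Δ×N² = 144/7
  k=2: +1/(2!×0!×1!×0!×3!×0!) = 1/12
Σ = 1/12  ⇒  CG² = 144/7×1/12² = 1/7
CG = +√(1/7) = +0.377964

+√(1/7) ≈ +0.377964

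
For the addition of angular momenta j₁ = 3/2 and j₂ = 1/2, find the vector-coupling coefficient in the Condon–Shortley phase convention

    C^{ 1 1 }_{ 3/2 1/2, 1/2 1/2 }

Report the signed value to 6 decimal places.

−√(1/4) = -0.500000

j₁+j₂−J=1  J+j₁−j₂=2  J−j₁+j₂=0  j₁+j₂+J+1=4
(j₁±m₁, j₂±m₂, J±M) = (2,1,1,0,2,0)
P² = 1
sum k=1..1:
  [1] −1/2 = -1/2
S = -1/2
C² = P²·S² = 1/4 ; C = -0.500000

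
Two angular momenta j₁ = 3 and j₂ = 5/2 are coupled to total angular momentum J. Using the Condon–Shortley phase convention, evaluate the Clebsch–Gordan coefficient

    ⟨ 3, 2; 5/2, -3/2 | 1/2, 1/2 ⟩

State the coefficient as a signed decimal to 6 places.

-0.487950

j₁+j₂−J=5  J+j₁−j₂=1  J−j₁+j₂=0  j₁+j₂+J+1=7
(j₁±m₁, j₂±m₂, J±M) = (5,1,1,4,1,0)
P² = 960/7
sum k=1..1:
  [1] −1/24 = -1/24
S = -1/24
C² = P²·S² = 5/21 ; C = -0.487950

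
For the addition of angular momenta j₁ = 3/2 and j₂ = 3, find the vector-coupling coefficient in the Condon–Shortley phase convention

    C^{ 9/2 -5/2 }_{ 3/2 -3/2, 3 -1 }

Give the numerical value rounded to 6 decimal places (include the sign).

+√(5/12) ≈ +0.645497

√[10·0!3!6!/10! · 0!3!2!4!2!7!] = √(34560)
  +(−1)^0/∏(0,0,3,2,0,4)! = 1/288  (running 1/288)
⟨..|..⟩ = √(34560)·(1/288) = +0.645497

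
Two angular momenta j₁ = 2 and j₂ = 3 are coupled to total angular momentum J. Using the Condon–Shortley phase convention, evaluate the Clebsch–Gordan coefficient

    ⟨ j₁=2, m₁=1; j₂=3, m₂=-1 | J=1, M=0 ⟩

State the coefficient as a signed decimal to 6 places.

triangle: 4!*0!*2!/7! = 48/5040
(j±m)!: 3!*1!*2!*4!*1!*1! = 288
prefactor² = (2J+1)*Δ*N² = 288/35
  k=1: −1/(1!*3!*0!*1!*0!*1!) = -1/6
Σ = -1/6  ⇒  CG² = 288/35*(-1/6)² = 8/35
CG = −√(8/35) = -0.478091

−√(8/35) = -0.478091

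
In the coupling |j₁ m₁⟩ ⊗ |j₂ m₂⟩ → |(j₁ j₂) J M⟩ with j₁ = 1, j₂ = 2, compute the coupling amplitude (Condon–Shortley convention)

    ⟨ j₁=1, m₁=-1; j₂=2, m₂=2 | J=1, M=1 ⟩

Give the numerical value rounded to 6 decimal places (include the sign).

+√(3/5) ≈ +0.774597

√[3·2!0!2!/5! · 0!2!4!0!2!0!] = √(48/5)
  +(−1)^2/∏(2,0,0,2,0,0)! = 1/4  (running 1/4)
⟨..|..⟩ = √(48/5)·(1/4) = +0.774597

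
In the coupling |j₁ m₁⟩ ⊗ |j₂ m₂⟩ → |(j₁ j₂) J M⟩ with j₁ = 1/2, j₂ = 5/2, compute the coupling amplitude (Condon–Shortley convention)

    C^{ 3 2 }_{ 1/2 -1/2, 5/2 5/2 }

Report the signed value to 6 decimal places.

triangle: 0!·1!·5!/7! = 120/5040
(j±m)!: 0!·1!·5!·0!·5!·1! = 14400
prefactor² = (2J+1)·Δ·N² = 2400
  k=0: +1/(0!·0!·1!·5!·0!·0!) = 1/120
Σ = 1/120  ⇒  CG² = 2400·1/120² = 1/6
CG = +√(1/6) = +0.408248

+√(1/6) = +0.408248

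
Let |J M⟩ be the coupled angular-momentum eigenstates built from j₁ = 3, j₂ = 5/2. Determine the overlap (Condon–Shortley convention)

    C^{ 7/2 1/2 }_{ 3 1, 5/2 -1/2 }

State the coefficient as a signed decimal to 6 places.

j₁+j₂−J=2  J+j₁−j₂=4  J−j₁+j₂=3  j₁+j₂+J+1=10
(j₁±m₁, j₂±m₂, J±M) = (4,2,2,3,4,3)
P² = 9216/175
sum k=0..2:
  [0] +1/16 = 1/16
  [1] −1/12 = -1/12
  [2] +1/288 = 1/288
S = -5/288
C² = P²·S² = 1/63 ; C = -0.125988

−√(1/63) ≈ -0.125988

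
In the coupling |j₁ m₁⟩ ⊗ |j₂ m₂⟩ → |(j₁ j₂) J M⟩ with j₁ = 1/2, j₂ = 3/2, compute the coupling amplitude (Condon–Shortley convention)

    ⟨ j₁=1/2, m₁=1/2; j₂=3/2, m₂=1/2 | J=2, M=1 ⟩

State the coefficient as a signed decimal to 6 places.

√[5·0!1!3!/5! · 1!0!2!1!3!1!] = √(3)
  +(−1)^0/∏(0,0,0,2,1,1)! = 1/2  (running 1/2)
⟨..|..⟩ = √(3)·(1/2) = +0.866025

+√(3/4) = +0.866025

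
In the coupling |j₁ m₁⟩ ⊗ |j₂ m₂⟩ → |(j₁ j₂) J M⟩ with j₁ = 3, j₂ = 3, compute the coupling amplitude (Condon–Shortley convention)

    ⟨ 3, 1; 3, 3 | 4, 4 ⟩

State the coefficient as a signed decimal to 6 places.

+√(3/11) ≈ +0.522233

j₁+j₂−J=2  J+j₁−j₂=4  J−j₁+j₂=4  j₁+j₂+J+1=11
(j₁±m₁, j₂±m₂, J±M) = (4,2,6,0,8,0)
P² = 3981312/11
sum k=2..2:
  [2] +1/1152 = 1/1152
S = 1/1152
C² = P²·S² = 3/11 ; C = +0.522233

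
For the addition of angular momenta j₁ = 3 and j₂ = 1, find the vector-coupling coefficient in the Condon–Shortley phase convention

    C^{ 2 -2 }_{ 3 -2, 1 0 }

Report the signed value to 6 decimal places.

triangle: 2!×4!×0!/7! = 48/5040
(j±m)!: 1!×5!×1!×1!×0!×4! = 2880
prefactor² = (2J+1)×Δ×N² = 960/7
  k=1: −1/(1!×1!×4!×0!×0!×0!) = -1/24
Σ = -1/24  ⇒  CG² = 960/7×(-1/24)² = 5/21
CG = −√(5/21) = -0.487950

−√(5/21) = -0.487950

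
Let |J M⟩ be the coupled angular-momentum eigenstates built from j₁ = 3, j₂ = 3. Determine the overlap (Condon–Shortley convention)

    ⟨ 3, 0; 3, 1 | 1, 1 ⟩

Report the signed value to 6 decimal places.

triangle: 5!*1!*1!/8! = 120/40320
(j±m)!: 3!*3!*4!*2!*2!*0! = 3456
prefactor² = (2J+1)*Δ*N² = 216/7
  k=3: −1/(3!*2!*0!*1!*1!*0!) = -1/12
Σ = -1/12  ⇒  CG² = 216/7*(-1/12)² = 3/14
CG = −√(3/14) = -0.462910

-0.462910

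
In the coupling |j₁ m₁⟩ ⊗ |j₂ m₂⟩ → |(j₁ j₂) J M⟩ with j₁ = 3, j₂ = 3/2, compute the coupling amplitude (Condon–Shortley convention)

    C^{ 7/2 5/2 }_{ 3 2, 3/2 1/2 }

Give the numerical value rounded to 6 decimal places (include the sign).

+√(1/7) ≈ +0.377964

triangle: 1!·5!·2!/9! = 240/362880
(j±m)!: 5!·1!·2!·1!·6!·1! = 172800
prefactor² = (2J+1)·Δ·N² = 6400/7
  k=0: +1/(0!·1!·1!·2!·4!·0!) = 1/48
  k=1: −1/(1!·0!·0!·1!·5!·1!) = -1/120
Σ = 1/80  ⇒  CG² = 6400/7·1/80² = 1/7
CG = +√(1/7) = +0.377964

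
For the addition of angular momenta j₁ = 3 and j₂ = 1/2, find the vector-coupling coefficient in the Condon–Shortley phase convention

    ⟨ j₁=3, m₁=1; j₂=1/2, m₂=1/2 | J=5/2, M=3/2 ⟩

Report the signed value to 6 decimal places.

triangle: 1!×5!×0!/7! = 120/5040
(j±m)!: 4!×2!×1!×0!×4!×1! = 1152
prefactor² = (2J+1)×Δ×N² = 1152/7
  k=1: −1/(1!×0!×1!×0!×4!×0!) = -1/24
Σ = -1/24  ⇒  CG² = 1152/7×(-1/24)² = 2/7
CG = −√(2/7) = -0.534522

-0.534522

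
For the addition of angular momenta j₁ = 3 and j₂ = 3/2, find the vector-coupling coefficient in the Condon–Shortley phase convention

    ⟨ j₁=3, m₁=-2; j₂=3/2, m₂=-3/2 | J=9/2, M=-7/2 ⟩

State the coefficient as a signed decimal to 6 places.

+0.816497  (= +√(2/3))

j₁+j₂−J=0  J+j₁−j₂=6  J−j₁+j₂=3  j₁+j₂+J+1=10
(j₁±m₁, j₂±m₂, J±M) = (1,5,0,3,1,8)
P² = 345600
sum k=0..0:
  [0] +1/720 = 1/720
S = 1/720
C² = P²·S² = 2/3 ; C = +0.816497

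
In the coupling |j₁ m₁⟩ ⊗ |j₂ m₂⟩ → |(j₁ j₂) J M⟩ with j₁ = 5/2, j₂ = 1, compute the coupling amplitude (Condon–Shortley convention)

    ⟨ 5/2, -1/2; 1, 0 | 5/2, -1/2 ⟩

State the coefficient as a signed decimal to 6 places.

-0.169031  (= −√(1/35))

j₁+j₂−J=1  J+j₁−j₂=4  J−j₁+j₂=1  j₁+j₂+J+1=7
(j₁±m₁, j₂±m₂, J±M) = (2,3,1,1,2,3)
P² = 144/35
sum k=0..1:
  [0] +1/6 = 1/6
  [1] −1/4 = -1/4
S = -1/12
C² = P²·S² = 1/35 ; C = -0.169031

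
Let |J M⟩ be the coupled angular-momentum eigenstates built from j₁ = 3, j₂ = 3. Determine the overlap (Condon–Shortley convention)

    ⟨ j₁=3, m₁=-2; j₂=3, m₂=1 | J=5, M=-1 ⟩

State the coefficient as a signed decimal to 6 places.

j₁+j₂−J=1  J+j₁−j₂=5  J−j₁+j₂=5  j₁+j₂+J+1=12
(j₁±m₁, j₂±m₂, J±M) = (1,5,4,2,4,6)
P² = 230400/7
sum k=0..1:
  [0] +1/2880 = 1/2880
  [1] −1/288 = -1/288
S = -1/320
C² = P²·S² = 9/28 ; C = -0.566947

-0.566947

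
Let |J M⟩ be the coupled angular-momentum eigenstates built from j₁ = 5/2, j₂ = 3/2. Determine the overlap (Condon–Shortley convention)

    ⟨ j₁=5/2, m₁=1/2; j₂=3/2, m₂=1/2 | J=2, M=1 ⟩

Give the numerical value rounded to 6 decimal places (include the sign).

-0.545545  (= −√(25/84))

triangle: 2!×3!×1!/7! = 12/5040
(j±m)!: 3!×2!×2!×1!×3!×1! = 144
prefactor² = (2J+1)×Δ×N² = 12/7
  k=1: −1/(1!×1!×1!×1!×2!×0!) = -1/2
  k=2: +1/(2!×0!×0!×0!×3!×1!) = 1/12
Σ = -5/12  ⇒  CG² = 12/7×(-5/12)² = 25/84
CG = −√(25/84) = -0.545545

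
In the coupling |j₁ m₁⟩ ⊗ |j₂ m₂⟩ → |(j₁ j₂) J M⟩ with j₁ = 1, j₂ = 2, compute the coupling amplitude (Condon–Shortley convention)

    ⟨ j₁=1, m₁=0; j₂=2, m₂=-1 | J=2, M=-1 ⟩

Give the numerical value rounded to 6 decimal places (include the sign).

+√(1/6) ≈ +0.408248

triangle: 1!·1!·3!/6! = 6/720
(j±m)!: 1!·1!·1!·3!·1!·3! = 36
prefactor² = (2J+1)·Δ·N² = 3/2
  k=0: +1/(0!·1!·1!·1!·0!·2!) = 1/2
  k=1: −1/(1!·0!·0!·0!·1!·3!) = -1/6
Σ = 1/3  ⇒  CG² = 3/2·1/3² = 1/6
CG = +√(1/6) = +0.408248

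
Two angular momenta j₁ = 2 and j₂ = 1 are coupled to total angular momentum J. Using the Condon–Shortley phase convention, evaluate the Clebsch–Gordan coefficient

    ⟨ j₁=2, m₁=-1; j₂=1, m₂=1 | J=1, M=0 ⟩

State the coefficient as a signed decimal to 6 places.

j₁+j₂−J=2  J+j₁−j₂=2  J−j₁+j₂=0  j₁+j₂+J+1=5
(j₁±m₁, j₂±m₂, J±M) = (1,3,2,0,1,1)
P² = 6/5
sum k=2..2:
  [2] +1/2 = 1/2
S = 1/2
C² = P²·S² = 3/10 ; C = +0.547723

+0.547723  (= +√(3/10))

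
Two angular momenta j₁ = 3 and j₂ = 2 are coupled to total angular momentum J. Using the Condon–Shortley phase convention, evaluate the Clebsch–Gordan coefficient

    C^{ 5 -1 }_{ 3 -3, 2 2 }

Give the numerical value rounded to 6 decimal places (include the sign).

triangle: 0!*6!*4!/11! = 17280/39916800
(j±m)!: 0!*6!*4!*0!*4!*6! = 298598400
prefactor² = (2J+1)*Δ*N² = 9953280/7
  k=0: +1/(0!*0!*6!*4!*0!*0!) = 1/17280
Σ = 1/17280  ⇒  CG² = 9953280/7*1/17280² = 1/210
CG = +√(1/210) = +0.069007

+√(1/210) = +0.069007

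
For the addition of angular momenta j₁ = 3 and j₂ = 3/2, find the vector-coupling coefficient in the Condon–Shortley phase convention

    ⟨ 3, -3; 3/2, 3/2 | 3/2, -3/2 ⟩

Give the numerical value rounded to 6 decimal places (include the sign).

j₁+j₂−J=3  J+j₁−j₂=3  J−j₁+j₂=0  j₁+j₂+J+1=7
(j₁±m₁, j₂±m₂, J±M) = (0,6,3,0,0,3)
P² = 5184/7
sum k=3..3:
  [3] −1/36 = -1/36
S = -1/36
C² = P²·S² = 4/7 ; C = -0.755929

−√(4/7) = -0.755929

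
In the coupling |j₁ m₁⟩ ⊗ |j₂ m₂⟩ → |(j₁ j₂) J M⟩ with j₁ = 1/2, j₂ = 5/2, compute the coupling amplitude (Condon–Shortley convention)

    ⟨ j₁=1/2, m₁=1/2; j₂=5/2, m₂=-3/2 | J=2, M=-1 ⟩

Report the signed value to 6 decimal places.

j₁+j₂−J=1  J+j₁−j₂=0  J−j₁+j₂=4  j₁+j₂+J+1=6
(j₁±m₁, j₂±m₂, J±M) = (1,0,1,4,1,3)
P² = 24
sum k=0..0:
  [0] +1/6 = 1/6
S = 1/6
C² = P²·S² = 2/3 ; C = +0.816497

+0.816497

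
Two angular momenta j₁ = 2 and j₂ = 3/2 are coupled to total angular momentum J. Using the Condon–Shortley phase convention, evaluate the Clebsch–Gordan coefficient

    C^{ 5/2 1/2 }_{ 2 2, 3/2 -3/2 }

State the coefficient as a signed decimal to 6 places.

+0.414039  (= +√(6/35))

triangle: 1!*3!*2!/7! = 12/5040
(j±m)!: 4!*0!*0!*3!*3!*2! = 1728
prefactor² = (2J+1)*Δ*N² = 864/35
  k=0: +1/(0!*1!*0!*0!*3!*2!) = 1/12
Σ = 1/12  ⇒  CG² = 864/35*1/12² = 6/35
CG = +√(6/35) = +0.414039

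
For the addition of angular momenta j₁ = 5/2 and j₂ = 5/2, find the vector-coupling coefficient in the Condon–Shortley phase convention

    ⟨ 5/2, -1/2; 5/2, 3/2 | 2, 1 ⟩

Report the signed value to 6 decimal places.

√[5·3!2!2!/8! · 2!3!4!1!3!1!] = √(36/7)
  +(−1)^2/∏(2,1,1,2,1,0)! = 1/4  (running 1/4)
  +(−1)^3/∏(3,0,0,1,2,1)! = -1/12  (running 1/6)
⟨..|..⟩ = √(36/7)·(1/6) = +0.377964

+√(1/7) = +0.377964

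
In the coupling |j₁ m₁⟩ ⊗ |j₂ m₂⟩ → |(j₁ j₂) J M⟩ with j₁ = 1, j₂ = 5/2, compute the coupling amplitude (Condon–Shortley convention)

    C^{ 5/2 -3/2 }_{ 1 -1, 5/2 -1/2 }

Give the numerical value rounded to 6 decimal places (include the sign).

-0.676123

√[6·1!1!4!/7! · 0!2!2!3!1!4!] = √(576/35)
  +(−1)^1/∏(1,0,1,1,0,3)! = -1/6  (running -1/6)
⟨..|..⟩ = √(576/35)·(-1/6) = -0.676123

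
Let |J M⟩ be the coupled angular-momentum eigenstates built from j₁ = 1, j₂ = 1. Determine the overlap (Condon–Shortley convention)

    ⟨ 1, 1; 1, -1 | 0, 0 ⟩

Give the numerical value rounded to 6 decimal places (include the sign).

+0.577350

j₁+j₂−J=2  J+j₁−j₂=0  J−j₁+j₂=0  j₁+j₂+J+1=3
(j₁±m₁, j₂±m₂, J±M) = (2,0,0,2,0,0)
P² = 4/3
sum k=0..0:
  [0] +1/2 = 1/2
S = 1/2
C² = P²·S² = 1/3 ; C = +0.577350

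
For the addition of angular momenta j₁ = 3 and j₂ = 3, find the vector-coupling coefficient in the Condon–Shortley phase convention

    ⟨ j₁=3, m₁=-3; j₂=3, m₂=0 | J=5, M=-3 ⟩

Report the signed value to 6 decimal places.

√[11·1!5!5!/12! · 0!6!3!3!2!8!] = √(691200)
  +(−1)^1/∏(1,0,5,2,0,3)! = -1/1440  (running -1/1440)
⟨..|..⟩ = √(691200)·(-1/1440) = -0.577350

−√(1/3) = -0.577350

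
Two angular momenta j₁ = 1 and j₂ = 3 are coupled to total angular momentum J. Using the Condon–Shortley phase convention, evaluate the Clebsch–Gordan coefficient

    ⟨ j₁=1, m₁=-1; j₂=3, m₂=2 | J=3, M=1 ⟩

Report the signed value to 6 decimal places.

j₁+j₂−J=1  J+j₁−j₂=1  J−j₁+j₂=5  j₁+j₂+J+1=8
(j₁±m₁, j₂±m₂, J±M) = (0,2,5,1,4,2)
P² = 240
sum k=1..1:
  [1] −1/24 = -1/24
S = -1/24
C² = P²·S² = 5/12 ; C = -0.645497

−√(5/12) ≈ -0.645497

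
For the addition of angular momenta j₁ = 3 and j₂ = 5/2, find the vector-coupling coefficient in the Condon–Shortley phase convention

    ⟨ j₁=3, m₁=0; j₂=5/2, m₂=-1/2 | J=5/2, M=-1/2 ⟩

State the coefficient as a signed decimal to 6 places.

√[6·3!3!2!/9! · 3!3!2!3!2!3!] = √(216/35)
  +(−1)^0/∏(0,3,3,2,0,0)! = 1/72  (running 1/72)
  +(−1)^1/∏(1,2,2,1,1,1)! = -1/4  (running -17/72)
  +(−1)^2/∏(2,1,1,0,2,2)! = 1/8  (running -1/9)
⟨..|..⟩ = √(216/35)·(-1/9) = -0.276026

-0.276026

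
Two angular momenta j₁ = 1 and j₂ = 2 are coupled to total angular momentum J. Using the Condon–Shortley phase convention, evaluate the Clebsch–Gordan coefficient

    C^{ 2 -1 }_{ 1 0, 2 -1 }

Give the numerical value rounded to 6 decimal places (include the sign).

+0.408248

triangle: 1!·1!·3!/6! = 6/720
(j±m)!: 1!·1!·1!·3!·1!·3! = 36
prefactor² = (2J+1)·Δ·N² = 3/2
  k=0: +1/(0!·1!·1!·1!·0!·2!) = 1/2
  k=1: −1/(1!·0!·0!·0!·1!·3!) = -1/6
Σ = 1/3  ⇒  CG² = 3/2·1/3² = 1/6
CG = +√(1/6) = +0.408248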